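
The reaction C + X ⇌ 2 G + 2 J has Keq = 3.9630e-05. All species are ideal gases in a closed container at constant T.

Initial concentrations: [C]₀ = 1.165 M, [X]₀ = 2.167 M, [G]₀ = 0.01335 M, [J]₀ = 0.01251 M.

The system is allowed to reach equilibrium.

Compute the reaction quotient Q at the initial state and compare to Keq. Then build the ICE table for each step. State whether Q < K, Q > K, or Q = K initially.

Q₀ = 1.1048e-08; Q < K (proceeds forward)

Q₀ = 1.1048e-08 vs Keq = 3.9630e-05 ⇒ Q<K, forward
Step 1:
                  C         X         G         J
  init        1.165     2.167   0.01335   0.01251
  Δ        -0.04283  -0.04283   0.08566   0.08566
  eq          1.122     2.124   0.09901   0.09817
  solve Keq expr → x = 0.04283; check Q = 3.9630e-05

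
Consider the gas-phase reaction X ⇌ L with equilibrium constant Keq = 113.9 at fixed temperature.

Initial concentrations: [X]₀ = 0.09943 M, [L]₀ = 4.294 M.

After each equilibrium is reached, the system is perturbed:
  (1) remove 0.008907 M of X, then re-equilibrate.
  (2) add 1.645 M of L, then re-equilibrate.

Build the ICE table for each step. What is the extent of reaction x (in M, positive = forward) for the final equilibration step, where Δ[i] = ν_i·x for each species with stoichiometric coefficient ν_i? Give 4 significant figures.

Q₀ = 43.19 vs Keq = 113.9 ⇒ Q<K, forward
Step 1:
                  X         L
  I         0.09943     4.294
  C        -0.06119   0.06119
  E         0.03824     4.355
  solve Keq expr → x = 0.06119; check Q = 113.9
Then remove 0.008907 M of X.
Step 2:
                  X         L
  I         0.02933     4.355
  C        0.008829 -0.008829
  E         0.03816     4.346
  solve Keq expr → x = -0.008829; check Q = 113.9
Then add 1.645 M of L.
Step 3:
                  X         L
  I         0.03816     5.991
  C         0.01432  -0.01432
  E         0.05248     5.977
  solve Keq expr → x = -0.01432; check Q = 113.9

x = -0.01432 M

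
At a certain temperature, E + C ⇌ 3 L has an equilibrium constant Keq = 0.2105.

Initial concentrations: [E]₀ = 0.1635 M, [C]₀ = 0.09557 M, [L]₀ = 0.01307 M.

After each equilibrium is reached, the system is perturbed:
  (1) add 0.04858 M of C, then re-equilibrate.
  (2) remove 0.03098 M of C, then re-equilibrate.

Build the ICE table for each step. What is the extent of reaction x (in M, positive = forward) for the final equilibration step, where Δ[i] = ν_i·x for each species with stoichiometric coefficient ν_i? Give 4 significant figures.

Q₀ = 1.4289e-04 vs Keq = 0.2105 ⇒ Q<K, forward
Step 1:
                  E         C         L
  init       0.1635   0.09557   0.01307
  Δ        -0.03495  -0.03495    0.1049
  eq         0.1285   0.06062    0.1179
  solve Keq expr → x = 0.03495; check Q = 0.2105
Then add 0.04858 M of C.
Step 2:
                  E         C         L
  init       0.1285    0.1092    0.1179
  Δ       -0.006695 -0.006695   0.02009
  eq         0.1219    0.1025     0.138
  solve Keq expr → x = 0.006695; check Q = 0.2105
Then remove 0.03098 M of C.
Step 3:
                  E         C         L
  init       0.1219   0.07152     0.138
  Δ        0.004003  0.004003  -0.01201
  eq         0.1259   0.07552     0.126
  solve Keq expr → x = -0.004003; check Q = 0.2105

x = -0.004003 M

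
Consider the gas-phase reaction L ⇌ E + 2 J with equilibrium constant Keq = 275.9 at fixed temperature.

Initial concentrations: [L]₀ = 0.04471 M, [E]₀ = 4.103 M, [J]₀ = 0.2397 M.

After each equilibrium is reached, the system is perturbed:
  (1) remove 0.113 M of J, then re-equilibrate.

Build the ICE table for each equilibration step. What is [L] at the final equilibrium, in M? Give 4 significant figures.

Q₀ = 5.273 vs Keq = 275.9 ⇒ Q<K, forward
Step 1:
                    L           E           J
  init        0.04471       4.103      0.2397
  Δ          -0.04311     0.04311     0.08623
  eq         0.001596       4.146      0.3259
  solve Keq expr → x = 0.04311; check Q = 275.9
Then remove 0.113 M of J.
Step 2:
                    L           E           J
  init       0.001596       4.146      0.2129
  Δ       -9.0328e-04  9.0328e-04    0.001807
  eq       6.9308e-04       4.147      0.2147
  solve Keq expr → x = 9.0328e-04; check Q = 275.9

[L]_eq = 6.9308e-04 M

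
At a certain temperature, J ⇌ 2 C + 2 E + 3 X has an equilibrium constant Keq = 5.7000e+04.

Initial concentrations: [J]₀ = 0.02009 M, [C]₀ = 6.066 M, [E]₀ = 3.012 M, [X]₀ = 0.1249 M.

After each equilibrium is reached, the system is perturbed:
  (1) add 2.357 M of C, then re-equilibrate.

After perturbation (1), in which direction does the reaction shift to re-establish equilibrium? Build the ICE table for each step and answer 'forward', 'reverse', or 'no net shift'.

Q₀ = 32.38 vs Keq = 5.7000e+04 ⇒ Q<K, forward
Step 1:
                  J         C         E         X
  I         0.02009     6.066     3.012    0.1249
  C        -0.02005    0.0401    0.0401   0.06015
  E       3.8614e-05     6.106     3.052    0.1851
  solve Keq expr → x = 0.02005; check Q = 5.7000e+04
Then add 2.357 M of C.
Step 2:
                  J         C         E         X
  I       3.8614e-05     8.463     3.052    0.1851
  C       3.5432e-05 -7.0864e-05 -7.0864e-05 -1.0630e-04
  E       7.4046e-05     8.463     3.052    0.1849
  solve Keq expr → x = -3.5432e-05; check Q = 5.7000e+04

Direction: reverse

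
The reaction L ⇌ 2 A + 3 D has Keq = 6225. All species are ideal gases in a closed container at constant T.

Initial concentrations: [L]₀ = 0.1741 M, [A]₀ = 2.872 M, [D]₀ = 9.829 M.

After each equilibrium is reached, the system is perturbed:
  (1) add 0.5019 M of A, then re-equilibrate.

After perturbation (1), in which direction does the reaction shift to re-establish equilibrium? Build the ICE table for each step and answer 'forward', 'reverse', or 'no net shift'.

Q₀ = 4.4988e+04 vs Keq = 6225 ⇒ Q>K, reverse
Step 1:
                    L           A           D
  Initial      0.1741       2.872       9.829
  Change       0.3454     -0.6908      -1.036
  Equil        0.5195       2.181       8.793
  solve Keq expr → x = -0.3454; check Q = 6225
Then add 0.5019 M of A.
Step 2:
                    L           A           D
  Initial      0.5195       2.683       8.793
  Change      0.09512     -0.1902     -0.2854
  Equil        0.6146       2.493       8.507
  solve Keq expr → x = -0.09512; check Q = 6225

Direction: reverse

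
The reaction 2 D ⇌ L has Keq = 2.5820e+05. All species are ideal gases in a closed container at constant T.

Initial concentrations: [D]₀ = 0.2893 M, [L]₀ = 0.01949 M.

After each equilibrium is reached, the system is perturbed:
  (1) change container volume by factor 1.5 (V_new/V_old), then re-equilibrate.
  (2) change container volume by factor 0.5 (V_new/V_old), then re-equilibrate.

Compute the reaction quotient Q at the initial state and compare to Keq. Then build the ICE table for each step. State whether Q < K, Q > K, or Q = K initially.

Q₀ = 0.2329 vs Keq = 2.5820e+05 ⇒ Q<K, forward
Step 1:
                  D         L
  init       0.2893   0.01949
  Δ         -0.2885    0.1443
  eq      7.9635e-04    0.1637
  solve Keq expr → x = 0.1443; check Q = 2.5820e+05
Then change container volume by factor 1.5 (V_new/V_old).
Step 2:
                  D         L
  init    5.3090e-04    0.1092
  Δ       1.1914e-04 -5.9569e-05
  eq      6.5004e-04    0.1091
  solve Keq expr → x = -5.9569e-05; check Q = 2.5820e+05
Then change container volume by factor 0.5 (V_new/V_old).
Step 3:
                  D         L
  init       0.0013    0.2182
  Δ       -3.8038e-04 1.9019e-04
  eq      9.1969e-04    0.2184
  solve Keq expr → x = 1.9019e-04; check Q = 2.5820e+05

Q₀ = 0.2329; Q < K (proceeds forward)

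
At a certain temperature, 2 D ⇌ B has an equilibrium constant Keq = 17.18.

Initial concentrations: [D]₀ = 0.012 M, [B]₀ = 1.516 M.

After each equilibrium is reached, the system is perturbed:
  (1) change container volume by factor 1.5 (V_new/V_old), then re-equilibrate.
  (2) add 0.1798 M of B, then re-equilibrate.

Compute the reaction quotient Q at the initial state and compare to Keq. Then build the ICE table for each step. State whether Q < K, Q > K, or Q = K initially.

Q₀ = 1.0528e+04 vs Keq = 17.18 ⇒ Q>K, reverse
Step 1:
                    D           B
  I             0.012       1.516
  C            0.2714     -0.1357
  E            0.2834        1.38
  solve Keq expr → x = -0.1357; check Q = 17.18
Then change container volume by factor 1.5 (V_new/V_old).
Step 2:
                    D           B
  I             0.189      0.9202
  C           0.03994    -0.01997
  E            0.2289      0.9002
  solve Keq expr → x = -0.01997; check Q = 17.18
Then add 0.1798 M of B.
Step 3:
                    D           B
  I            0.2289        1.08
  C           0.02062    -0.01031
  E            0.2495        1.07
  solve Keq expr → x = -0.01031; check Q = 17.18

Q₀ = 1.0528e+04; Q > K (proceeds reverse)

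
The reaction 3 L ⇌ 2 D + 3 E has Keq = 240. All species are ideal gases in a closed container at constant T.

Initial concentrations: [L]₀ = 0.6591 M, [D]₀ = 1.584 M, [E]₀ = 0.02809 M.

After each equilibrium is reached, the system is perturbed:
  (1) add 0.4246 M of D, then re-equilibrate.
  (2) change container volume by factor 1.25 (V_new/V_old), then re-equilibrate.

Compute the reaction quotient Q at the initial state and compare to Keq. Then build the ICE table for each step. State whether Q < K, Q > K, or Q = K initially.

Q₀ = 1.9423e-04 vs Keq = 240 ⇒ Q<K, forward
Step 1:
                   L          D          E
  Initial     0.6591      1.584    0.02809
  Change     -0.5218     0.3479     0.5218
  Equil       0.1373      1.932     0.5499
  solve Keq expr → x = 0.1739; check Q = 240
Then add 0.4246 M of D.
Step 2:
                   L          D          E
  Initial     0.1373      2.356     0.5499
  Change      0.0148  -0.009865    -0.0148
  Equil       0.1521      2.347     0.5351
  solve Keq expr → x = -0.004932; check Q = 240
Then change container volume by factor 1.25 (V_new/V_old).
Step 3:
                   L          D          E
  Initial     0.1216      1.877     0.4281
  Change    -0.01324   0.008824    0.01324
  Equil       0.1084      1.886     0.4413
  solve Keq expr → x = 0.004412; check Q = 240

Q₀ = 1.9423e-04; Q < K (proceeds forward)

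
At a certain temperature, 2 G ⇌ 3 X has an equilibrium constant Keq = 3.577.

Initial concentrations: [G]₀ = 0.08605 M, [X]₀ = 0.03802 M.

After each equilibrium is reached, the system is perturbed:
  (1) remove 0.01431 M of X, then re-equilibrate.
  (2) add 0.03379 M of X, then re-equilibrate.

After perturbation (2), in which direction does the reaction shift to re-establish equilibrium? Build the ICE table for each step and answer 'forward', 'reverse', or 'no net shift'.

Q₀ = 0.007422 vs Keq = 3.577 ⇒ Q<K, forward
Step 1:
                   G          X
  I          0.08605    0.03802
  C         -0.06128    0.09192
  E          0.02477     0.1299
  solve Keq expr → x = 0.03064; check Q = 3.577
Then remove 0.01431 M of X.
Step 2:
                   G          X
  I          0.02477     0.1156
  C        -0.002824   0.004236
  E          0.02194     0.1199
  solve Keq expr → x = 0.001412; check Q = 3.577
Then add 0.03379 M of X.
Step 3:
                   G          X
  I          0.02194     0.1537
  C         0.006791   -0.01019
  E          0.02873     0.1435
  solve Keq expr → x = -0.003395; check Q = 3.577

Direction: reverse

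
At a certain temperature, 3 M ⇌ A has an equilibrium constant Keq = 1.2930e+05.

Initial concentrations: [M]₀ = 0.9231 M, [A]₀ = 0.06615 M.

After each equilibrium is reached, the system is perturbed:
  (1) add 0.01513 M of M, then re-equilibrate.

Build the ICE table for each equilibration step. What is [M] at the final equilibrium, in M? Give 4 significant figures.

Q₀ = 0.0841 vs Keq = 1.2930e+05 ⇒ Q<K, forward
Step 1:
                    M           A
  Initial      0.9231     0.06615
  Change      -0.9089       0.303
  Equil       0.01419      0.3691
  solve Keq expr → x = 0.303; check Q = 1.2930e+05
Then add 0.01513 M of M.
Step 2:
                    M           A
  Initial     0.02932      0.3691
  Change     -0.01507    0.005022
  Equil       0.01425      0.3741
  solve Keq expr → x = 0.005022; check Q = 1.2930e+05

[M]_eq = 0.01425 M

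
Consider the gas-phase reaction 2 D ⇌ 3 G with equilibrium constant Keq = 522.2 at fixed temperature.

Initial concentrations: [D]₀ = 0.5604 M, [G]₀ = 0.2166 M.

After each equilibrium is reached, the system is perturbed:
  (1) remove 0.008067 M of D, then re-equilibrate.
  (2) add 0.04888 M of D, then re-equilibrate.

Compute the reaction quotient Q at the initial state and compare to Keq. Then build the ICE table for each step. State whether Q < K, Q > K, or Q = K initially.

Q₀ = 0.03236; Q < K (proceeds forward)

Q₀ = 0.03236 vs Keq = 522.2 ⇒ Q<K, forward
Step 1:
                   D          G
  I           0.5604     0.2166
  C          -0.5171     0.7757
  E          0.04326     0.9923
  solve Keq expr → x = 0.2586; check Q = 522.2
Then remove 0.008067 M of D.
Step 2:
                   D          G
  I          0.03519     0.9923
  C         0.007348   -0.01102
  E          0.04254     0.9813
  solve Keq expr → x = -0.003674; check Q = 522.2
Then add 0.04888 M of D.
Step 3:
                   D          G
  I          0.09142     0.9813
  C         -0.04447     0.0667
  E          0.04695      1.048
  solve Keq expr → x = 0.02223; check Q = 522.2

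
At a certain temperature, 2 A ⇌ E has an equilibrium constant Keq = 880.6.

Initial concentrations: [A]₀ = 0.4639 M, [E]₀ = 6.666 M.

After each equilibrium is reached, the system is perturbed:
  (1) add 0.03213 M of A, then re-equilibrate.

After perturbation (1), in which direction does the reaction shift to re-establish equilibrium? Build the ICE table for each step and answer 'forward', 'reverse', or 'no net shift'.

Direction: forward

Q₀ = 30.98 vs Keq = 880.6 ⇒ Q<K, forward
Step 1:
                    A           E
  I            0.4639       6.666
  C           -0.3757      0.1878
  E           0.08822       6.854
  solve Keq expr → x = 0.1878; check Q = 880.6
Then add 0.03213 M of A.
Step 2:
                    A           E
  I            0.1204       6.854
  C          -0.03203     0.01601
  E           0.08833        6.87
  solve Keq expr → x = 0.01601; check Q = 880.6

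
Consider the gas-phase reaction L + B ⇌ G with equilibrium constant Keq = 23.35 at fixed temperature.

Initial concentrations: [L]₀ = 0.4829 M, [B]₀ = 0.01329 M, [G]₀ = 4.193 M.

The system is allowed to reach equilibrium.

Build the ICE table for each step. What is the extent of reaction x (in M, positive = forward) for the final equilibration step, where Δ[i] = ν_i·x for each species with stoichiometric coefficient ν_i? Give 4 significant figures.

x = -0.2263 M

Q₀ = 653.3 vs Keq = 23.35 ⇒ Q>K, reverse
Step 1:
                  L         B         G
  I          0.4829   0.01329     4.193
  C          0.2263    0.2263   -0.2263
  E          0.7092    0.2396     3.967
  solve Keq expr → x = -0.2263; check Q = 23.35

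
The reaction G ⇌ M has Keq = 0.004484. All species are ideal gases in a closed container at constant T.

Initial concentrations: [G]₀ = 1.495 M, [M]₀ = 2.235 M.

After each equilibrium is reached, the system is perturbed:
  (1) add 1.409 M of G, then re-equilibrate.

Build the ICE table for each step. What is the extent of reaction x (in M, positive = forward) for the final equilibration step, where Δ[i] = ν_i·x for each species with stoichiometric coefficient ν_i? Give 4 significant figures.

Q₀ = 1.495 vs Keq = 0.004484 ⇒ Q>K, reverse
Step 1:
                    G           M
  init          1.495       2.235
  Δ             2.218      -2.218
  eq            3.713     0.01665
  solve Keq expr → x = -2.218; check Q = 0.004484
Then add 1.409 M of G.
Step 2:
                    G           M
  init          5.122     0.01665
  Δ          -0.00629     0.00629
  eq            5.116     0.02294
  solve Keq expr → x = 0.00629; check Q = 0.004484

x = 0.00629 M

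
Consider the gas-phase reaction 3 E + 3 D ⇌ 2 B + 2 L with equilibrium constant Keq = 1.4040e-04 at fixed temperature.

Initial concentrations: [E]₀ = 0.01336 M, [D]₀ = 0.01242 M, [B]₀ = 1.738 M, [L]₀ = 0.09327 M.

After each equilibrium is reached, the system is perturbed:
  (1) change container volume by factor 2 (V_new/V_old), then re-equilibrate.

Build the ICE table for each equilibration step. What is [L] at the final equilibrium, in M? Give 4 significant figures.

[L]_eq = 6.4222e-06 M

Q₀ = 5.7517e+09 vs Keq = 1.4040e-04 ⇒ Q>K, reverse
Step 1:
                   E          D          B          L
  Initial    0.01336    0.01242      1.738    0.09327
  Change      0.1399     0.1399   -0.09324   -0.09324
  Equil       0.1532     0.1523      1.645 2.5679e-05
  solve Keq expr → x = -0.04662; check Q = 1.4040e-04
Then change container volume by factor 2 (V_new/V_old).
Step 2:
                   E          D          B          L
  Initial    0.07661    0.07614     0.8224 1.2839e-05
  Change  9.6258e-06 9.6258e-06 -6.4172e-06 -6.4172e-06
  Equil      0.07662    0.07615     0.8224 6.4222e-06
  solve Keq expr → x = -3.2086e-06; check Q = 1.4040e-04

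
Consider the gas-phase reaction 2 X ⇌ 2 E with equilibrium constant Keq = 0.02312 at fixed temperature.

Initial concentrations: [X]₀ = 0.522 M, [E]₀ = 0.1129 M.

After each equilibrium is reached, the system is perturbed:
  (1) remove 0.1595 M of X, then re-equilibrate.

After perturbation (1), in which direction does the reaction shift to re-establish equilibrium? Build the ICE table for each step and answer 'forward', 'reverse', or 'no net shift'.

Q₀ = 0.04678 vs Keq = 0.02312 ⇒ Q>K, reverse
Step 1:
                  X         E
  I           0.522    0.1129
  C          0.0291   -0.0291
  E          0.5511    0.0838
  solve Keq expr → x = -0.01455; check Q = 0.02312
Then remove 0.1595 M of X.
Step 2:
                  X         E
  I          0.3916    0.0838
  C         0.02105  -0.02105
  E          0.4127   0.06275
  solve Keq expr → x = -0.01053; check Q = 0.02312

Direction: reverse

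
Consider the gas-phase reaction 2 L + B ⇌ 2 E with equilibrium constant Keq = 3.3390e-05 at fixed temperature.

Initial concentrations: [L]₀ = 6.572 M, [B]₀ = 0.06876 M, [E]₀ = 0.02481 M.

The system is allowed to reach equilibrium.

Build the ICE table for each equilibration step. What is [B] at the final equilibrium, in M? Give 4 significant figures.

[B]_eq = 0.07592 M

Q₀ = 2.0726e-04 vs Keq = 3.3390e-05 ⇒ Q>K, reverse
Step 1:
                    L           B           E
  Initial       6.572     0.06876     0.02481
  Change      0.01432    0.007162    -0.01432
  Equil         6.586     0.07592     0.01049
  solve Keq expr → x = -0.007162; check Q = 3.3390e-05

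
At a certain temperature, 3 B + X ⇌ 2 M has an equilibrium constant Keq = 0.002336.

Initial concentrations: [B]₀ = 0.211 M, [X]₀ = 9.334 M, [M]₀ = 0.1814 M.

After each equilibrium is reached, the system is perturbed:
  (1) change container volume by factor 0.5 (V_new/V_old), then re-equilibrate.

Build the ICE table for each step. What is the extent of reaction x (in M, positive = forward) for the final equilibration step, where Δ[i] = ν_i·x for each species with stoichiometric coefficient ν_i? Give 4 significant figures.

Q₀ = 0.3753 vs Keq = 0.002336 ⇒ Q>K, reverse
Step 1:
                    B           X           M
  Initial       0.211       9.334      0.1814
  Change       0.2111     0.07037     -0.1407
  Equil        0.4221       9.404     0.04065
  solve Keq expr → x = -0.07037; check Q = 0.002336
Then change container volume by factor 0.5 (V_new/V_old).
Step 2:
                    B           X           M
  Initial      0.8442       18.81      0.0813
  Change     -0.08564    -0.02855     0.05709
  Equil        0.7586       18.78      0.1384
  solve Keq expr → x = 0.02855; check Q = 0.002336

x = 0.02855 M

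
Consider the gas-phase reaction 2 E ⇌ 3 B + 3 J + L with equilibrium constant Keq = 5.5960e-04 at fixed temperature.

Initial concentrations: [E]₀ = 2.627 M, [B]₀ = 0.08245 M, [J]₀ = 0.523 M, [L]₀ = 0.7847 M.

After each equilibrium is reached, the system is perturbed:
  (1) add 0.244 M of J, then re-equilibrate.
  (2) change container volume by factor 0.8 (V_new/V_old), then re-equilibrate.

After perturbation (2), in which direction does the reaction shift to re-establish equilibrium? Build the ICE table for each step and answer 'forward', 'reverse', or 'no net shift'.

Direction: reverse

Q₀ = 9.1172e-06 vs Keq = 5.5960e-04 ⇒ Q<K, forward
Step 1:
                   E          B          J          L
  init         2.627    0.08245      0.523     0.7847
  Δ          -0.1041     0.1562     0.1562    0.05206
  eq           2.523     0.2386     0.6792     0.8368
  solve Keq expr → x = 0.05206; check Q = 5.5960e-04
Then add 0.244 M of J.
Step 2:
                   E          B          J          L
  init         2.523     0.2386     0.9232     0.8368
  Δ           0.0334    -0.0501    -0.0501    -0.0167
  eq           2.556     0.1885     0.8731     0.8201
  solve Keq expr → x = -0.0167; check Q = 5.5960e-04
Then change container volume by factor 0.8 (V_new/V_old).
Step 3:
                   E          B          J          L
  init         3.195     0.2357      1.091      1.025
  Δ          0.04064   -0.06096   -0.06096   -0.02032
  eq           3.236     0.1747       1.03      1.005
  solve Keq expr → x = -0.02032; check Q = 5.5960e-04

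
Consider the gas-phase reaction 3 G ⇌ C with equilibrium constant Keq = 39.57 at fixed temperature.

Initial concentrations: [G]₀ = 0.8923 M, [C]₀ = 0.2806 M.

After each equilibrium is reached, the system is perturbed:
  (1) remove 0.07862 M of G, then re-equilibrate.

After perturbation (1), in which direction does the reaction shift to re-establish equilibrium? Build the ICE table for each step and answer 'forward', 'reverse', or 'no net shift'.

Q₀ = 0.395 vs Keq = 39.57 ⇒ Q<K, forward
Step 1:
                   G          C
  Initial     0.8923     0.2806
  Change     -0.6593     0.2198
  Equil        0.233     0.5004
  solve Keq expr → x = 0.2198; check Q = 39.57
Then remove 0.07862 M of G.
Step 2:
                   G          C
  Initial     0.1544     0.5004
  Change     0.07469    -0.0249
  Equil        0.229     0.4755
  solve Keq expr → x = -0.0249; check Q = 39.57

Direction: reverse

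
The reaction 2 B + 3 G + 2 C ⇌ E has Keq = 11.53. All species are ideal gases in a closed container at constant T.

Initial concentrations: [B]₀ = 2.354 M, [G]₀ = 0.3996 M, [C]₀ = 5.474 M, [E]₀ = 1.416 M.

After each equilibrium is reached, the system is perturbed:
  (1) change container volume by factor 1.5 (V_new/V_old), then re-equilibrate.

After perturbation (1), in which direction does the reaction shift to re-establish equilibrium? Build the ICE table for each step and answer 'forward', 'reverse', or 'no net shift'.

Q₀ = 0.1336 vs Keq = 11.53 ⇒ Q<K, forward
Step 1:
                  B         G         C         E
  I           2.354    0.3996     5.474     1.416
  C         -0.1993    -0.299   -0.1993   0.09967
  E           2.155    0.1006     5.275     1.516
  solve Keq expr → x = 0.09967; check Q = 11.53
Then change container volume by factor 1.5 (V_new/V_old).
Step 2:
                  B         G         C         E
  I           1.436   0.06706     3.516      1.01
  C         0.05175   0.07762   0.05175  -0.02587
  E           1.488    0.1447     3.568    0.9846
  solve Keq expr → x = -0.02587; check Q = 11.53

Direction: reverse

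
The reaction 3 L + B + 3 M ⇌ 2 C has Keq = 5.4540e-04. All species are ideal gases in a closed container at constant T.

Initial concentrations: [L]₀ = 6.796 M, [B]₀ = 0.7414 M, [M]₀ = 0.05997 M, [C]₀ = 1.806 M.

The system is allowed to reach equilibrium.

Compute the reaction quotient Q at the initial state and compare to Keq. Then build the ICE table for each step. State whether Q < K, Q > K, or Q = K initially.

Q₀ = 64.99 vs Keq = 5.4540e-04 ⇒ Q>K, reverse
Step 1:
                   L          B          M          C
  init         6.796     0.7414    0.05997      1.806
  Δ            1.307     0.4358      1.307    -0.8715
  eq           8.103      1.177      1.367     0.9345
  solve Keq expr → x = -0.4358; check Q = 5.4540e-04

Q₀ = 64.99; Q > K (proceeds reverse)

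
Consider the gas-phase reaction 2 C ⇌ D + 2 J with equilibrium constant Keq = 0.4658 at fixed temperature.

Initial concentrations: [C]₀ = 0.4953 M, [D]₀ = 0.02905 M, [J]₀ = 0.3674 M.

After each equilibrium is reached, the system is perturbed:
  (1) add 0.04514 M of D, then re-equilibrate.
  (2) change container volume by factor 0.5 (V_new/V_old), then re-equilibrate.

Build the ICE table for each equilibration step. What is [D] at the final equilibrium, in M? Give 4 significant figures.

[D]_eq = 0.2706 M

Q₀ = 0.01598 vs Keq = 0.4658 ⇒ Q<K, forward
Step 1:
                  C         D         J
  init       0.4953   0.02905    0.3674
  Δ         -0.1984    0.0992    0.1984
  eq         0.2969    0.1283    0.5658
  solve Keq expr → x = 0.0992; check Q = 0.4658
Then add 0.04514 M of D.
Step 2:
                  C         D         J
  init       0.2969    0.1734    0.5658
  Δ         0.02305  -0.01153  -0.02305
  eq         0.3199    0.1619    0.5428
  solve Keq expr → x = -0.01153; check Q = 0.4658
Then change container volume by factor 0.5 (V_new/V_old).
Step 3:
                  C         D         J
  init       0.6399    0.3237     1.086
  Δ          0.1063  -0.05317   -0.1063
  eq         0.7462    0.2706    0.9792
  solve Keq expr → x = -0.05317; check Q = 0.4658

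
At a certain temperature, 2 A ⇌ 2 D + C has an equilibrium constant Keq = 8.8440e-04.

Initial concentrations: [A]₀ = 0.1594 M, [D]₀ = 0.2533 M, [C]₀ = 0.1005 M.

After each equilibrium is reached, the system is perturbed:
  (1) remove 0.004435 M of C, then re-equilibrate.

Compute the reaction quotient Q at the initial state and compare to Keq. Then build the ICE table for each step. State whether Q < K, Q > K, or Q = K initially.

Q₀ = 0.2538; Q > K (proceeds reverse)

Q₀ = 0.2538 vs Keq = 8.8440e-04 ⇒ Q>K, reverse
Step 1:
                    A           D           C
  init         0.1594      0.2533      0.1005
  Δ            0.1718     -0.1718     -0.0859
  eq           0.3312     0.08151      0.0146
  solve Keq expr → x = -0.0859; check Q = 8.8440e-04
Then remove 0.004435 M of C.
Step 2:
                    A           D           C
  init         0.3312     0.08151     0.01017
  Δ         -0.004893    0.004893    0.002447
  eq           0.3263      0.0864     0.01261
  solve Keq expr → x = 0.002447; check Q = 8.8440e-04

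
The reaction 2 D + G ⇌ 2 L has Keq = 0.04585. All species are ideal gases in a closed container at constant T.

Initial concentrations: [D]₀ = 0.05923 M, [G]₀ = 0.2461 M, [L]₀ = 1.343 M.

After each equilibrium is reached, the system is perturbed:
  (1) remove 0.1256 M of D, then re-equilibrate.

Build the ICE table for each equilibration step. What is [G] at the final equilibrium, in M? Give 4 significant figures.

[G]_eq = 0.8142 M

Q₀ = 2089 vs Keq = 0.04585 ⇒ Q>K, reverse
Step 1:
                    D           G           L
  I           0.05923      0.2461       1.343
  C             1.117      0.5585      -1.117
  E             1.176      0.8046      0.2259
  solve Keq expr → x = -0.5585; check Q = 0.04585
Then remove 0.1256 M of D.
Step 2:
                    D           G           L
  I             1.051      0.8046      0.2259
  C           0.01921    0.009606    -0.01921
  E              1.07      0.8142      0.2067
  solve Keq expr → x = -0.009606; check Q = 0.04585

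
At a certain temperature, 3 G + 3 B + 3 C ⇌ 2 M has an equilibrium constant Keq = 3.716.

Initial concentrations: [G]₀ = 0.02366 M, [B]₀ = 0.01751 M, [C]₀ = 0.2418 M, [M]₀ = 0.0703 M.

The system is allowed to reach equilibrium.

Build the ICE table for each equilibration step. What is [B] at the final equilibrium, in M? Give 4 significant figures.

Q₀ = 4.9163e+09 vs Keq = 3.716 ⇒ Q>K, reverse
Step 1:
                   G          B          C          M
  I          0.02366    0.01751     0.2418     0.0703
  C           0.1043     0.1043     0.1043   -0.06954
  E            0.128     0.1218     0.3461 7.6388e-04
  solve Keq expr → x = -0.03477; check Q = 3.716

[B]_eq = 0.1218 M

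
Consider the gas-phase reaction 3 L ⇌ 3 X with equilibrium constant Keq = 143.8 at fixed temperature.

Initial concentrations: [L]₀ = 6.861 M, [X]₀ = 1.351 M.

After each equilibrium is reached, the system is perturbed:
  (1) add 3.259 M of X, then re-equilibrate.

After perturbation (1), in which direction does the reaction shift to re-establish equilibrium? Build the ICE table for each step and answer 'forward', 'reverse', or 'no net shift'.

Q₀ = 0.007635 vs Keq = 143.8 ⇒ Q<K, forward
Step 1:
                    L           X
  Initial       6.861       1.351
  Change       -5.545       5.545
  Equil         1.316       6.896
  solve Keq expr → x = 1.848; check Q = 143.8
Then add 3.259 M of X.
Step 2:
                    L           X
  Initial       1.316       10.15
  Change       0.5224     -0.5224
  Equil         1.839       9.632
  solve Keq expr → x = -0.1741; check Q = 143.8

Direction: reverse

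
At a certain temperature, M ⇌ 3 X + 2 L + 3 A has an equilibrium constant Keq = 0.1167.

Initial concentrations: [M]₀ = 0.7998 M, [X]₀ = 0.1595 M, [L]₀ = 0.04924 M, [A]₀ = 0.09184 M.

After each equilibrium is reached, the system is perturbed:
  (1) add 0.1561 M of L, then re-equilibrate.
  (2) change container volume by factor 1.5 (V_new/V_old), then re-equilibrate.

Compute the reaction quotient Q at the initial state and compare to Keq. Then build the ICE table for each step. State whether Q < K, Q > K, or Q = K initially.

Q₀ = 9.5287e-09; Q < K (proceeds forward)

Q₀ = 9.5287e-09 vs Keq = 0.1167 ⇒ Q<K, forward
Step 1:
                  M         X         L         A
  init       0.7998    0.1595   0.04924   0.09184
  Δ         -0.2258    0.6775    0.4517    0.6775
  eq          0.574     0.837    0.5009    0.7693
  solve Keq expr → x = 0.2258; check Q = 0.1167
Then add 0.1561 M of L.
Step 2:
                  M         X         L         A
  init        0.574     0.837     0.657    0.7693
  Δ          0.0174  -0.05219  -0.03479  -0.05219
  eq         0.5914    0.7848    0.6222    0.7171
  solve Keq expr → x = -0.0174; check Q = 0.1167
Then change container volume by factor 1.5 (V_new/V_old).
Step 3:
                  M         X         L         A
  init       0.3942    0.5232    0.4148    0.4781
  Δ        -0.06878    0.2063    0.1376    0.2063
  eq         0.3255    0.7295    0.5524    0.6844
  solve Keq expr → x = 0.06878; check Q = 0.1167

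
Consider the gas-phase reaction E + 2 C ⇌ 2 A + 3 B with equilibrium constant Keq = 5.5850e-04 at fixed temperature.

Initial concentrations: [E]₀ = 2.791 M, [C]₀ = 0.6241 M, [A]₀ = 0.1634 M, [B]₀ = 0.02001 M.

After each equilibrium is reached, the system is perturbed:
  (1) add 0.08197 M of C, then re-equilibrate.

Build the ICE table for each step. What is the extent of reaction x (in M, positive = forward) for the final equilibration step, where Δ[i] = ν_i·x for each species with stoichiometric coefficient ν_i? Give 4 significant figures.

Q₀ = 1.9678e-07 vs Keq = 5.5850e-04 ⇒ Q<K, forward
Step 1:
                    E           C           A           B
  Initial       2.791      0.6241      0.1634     0.02001
  Change     -0.05281     -0.1056      0.1056      0.1584
  Equil         2.738      0.5185       0.269      0.1784
  solve Keq expr → x = 0.05281; check Q = 5.5850e-04
Then add 0.08197 M of C.
Step 2:
                    E           C           A           B
  Initial       2.738      0.6005       0.269      0.1784
  Change    -0.004166   -0.008331    0.008331      0.0125
  Equil         2.734      0.5921      0.2773      0.1909
  solve Keq expr → x = 0.004166; check Q = 5.5850e-04

x = 0.004166 M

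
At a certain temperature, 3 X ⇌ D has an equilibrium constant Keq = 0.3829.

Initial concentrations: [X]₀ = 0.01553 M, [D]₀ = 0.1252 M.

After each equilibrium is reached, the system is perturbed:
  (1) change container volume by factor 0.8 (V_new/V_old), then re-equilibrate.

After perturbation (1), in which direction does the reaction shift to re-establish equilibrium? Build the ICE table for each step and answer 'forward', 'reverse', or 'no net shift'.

Q₀ = 3.3426e+04 vs Keq = 0.3829 ⇒ Q>K, reverse
Step 1:
                  X         D
  Initial   0.01553    0.1252
  Change     0.3287   -0.1096
  Equil      0.3443   0.01562
  solve Keq expr → x = -0.1096; check Q = 0.3829
Then change container volume by factor 0.8 (V_new/V_old).
Step 2:
                  X         D
  Initial    0.4303   0.01953
  Change   -0.02049   0.00683
  Equil      0.4098   0.02636
  solve Keq expr → x = 0.00683; check Q = 0.3829

Direction: forward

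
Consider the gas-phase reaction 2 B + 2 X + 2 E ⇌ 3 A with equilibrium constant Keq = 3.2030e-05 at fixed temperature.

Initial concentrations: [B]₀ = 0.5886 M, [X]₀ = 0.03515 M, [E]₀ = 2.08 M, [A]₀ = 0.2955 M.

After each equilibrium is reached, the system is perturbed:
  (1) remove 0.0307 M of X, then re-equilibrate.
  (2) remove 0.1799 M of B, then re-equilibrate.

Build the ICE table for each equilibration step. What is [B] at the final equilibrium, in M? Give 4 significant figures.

[B]_eq = 0.5971 M

Q₀ = 13.93 vs Keq = 3.2030e-05 ⇒ Q>K, reverse
Step 1:
                   B          X          E          A
  init        0.5886    0.03515       2.08     0.2955
  Δ           0.1857     0.1857     0.1857    -0.2786
  eq          0.7743     0.2209      2.266    0.01688
  solve Keq expr → x = -0.09287; check Q = 3.2030e-05
Then remove 0.0307 M of X.
Step 2:
                   B          X          E          A
  init        0.7743     0.1902      2.266    0.01688
  Δ          0.00102    0.00102    0.00102   -0.00153
  eq          0.7754     0.1912      2.267    0.01535
  solve Keq expr → x = -5.1004e-04; check Q = 3.2030e-05
Then remove 0.1799 M of B.
Step 3:
                   B          X          E          A
  init        0.5955     0.1912      2.267    0.01535
  Δ         0.001585   0.001585   0.001585  -0.002377
  eq          0.5971     0.1928      2.268    0.01297
  solve Keq expr → x = -7.9243e-04; check Q = 3.2030e-05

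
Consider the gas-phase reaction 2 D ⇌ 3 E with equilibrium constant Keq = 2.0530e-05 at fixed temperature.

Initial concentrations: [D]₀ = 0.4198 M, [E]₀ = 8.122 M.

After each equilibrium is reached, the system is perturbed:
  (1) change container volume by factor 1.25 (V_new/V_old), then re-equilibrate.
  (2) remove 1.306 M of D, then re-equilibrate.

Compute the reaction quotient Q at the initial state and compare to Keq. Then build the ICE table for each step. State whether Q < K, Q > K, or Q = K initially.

Q₀ = 3040 vs Keq = 2.0530e-05 ⇒ Q>K, reverse
Step 1:
                   D          E
  init        0.4198      8.122
  Δ            5.356     -8.034
  eq           5.776    0.08815
  solve Keq expr → x = -2.678; check Q = 2.0530e-05
Then change container volume by factor 1.25 (V_new/V_old).
Step 2:
                   D          E
  init         4.621    0.07052
  Δ        -0.003604   0.005406
  eq           4.617    0.07592
  solve Keq expr → x = 0.001802; check Q = 2.0530e-05
Then remove 1.306 M of D.
Step 3:
                   D          E
  init         3.311    0.07592
  Δ         0.009982   -0.01497
  eq           3.321    0.06095
  solve Keq expr → x = -0.004991; check Q = 2.0530e-05

Q₀ = 3040; Q > K (proceeds reverse)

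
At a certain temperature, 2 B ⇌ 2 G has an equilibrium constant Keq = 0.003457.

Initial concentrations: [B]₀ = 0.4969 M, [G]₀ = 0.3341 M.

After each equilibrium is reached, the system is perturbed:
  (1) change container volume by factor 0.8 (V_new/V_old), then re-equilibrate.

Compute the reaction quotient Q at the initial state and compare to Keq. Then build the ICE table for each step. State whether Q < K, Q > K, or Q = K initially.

Q₀ = 0.4521 vs Keq = 0.003457 ⇒ Q>K, reverse
Step 1:
                    B           G
  Initial      0.4969      0.3341
  Change        0.288      -0.288
  Equil        0.7849     0.04615
  solve Keq expr → x = -0.144; check Q = 0.003457
Then change container volume by factor 0.8 (V_new/V_old).
Step 2:
                    B           G
  Initial      0.9811     0.05768
  Change            0           0
  Equil        0.9811     0.05768
  solve Keq expr → x = 0; check Q = 0.003457

Q₀ = 0.4521; Q > K (proceeds reverse)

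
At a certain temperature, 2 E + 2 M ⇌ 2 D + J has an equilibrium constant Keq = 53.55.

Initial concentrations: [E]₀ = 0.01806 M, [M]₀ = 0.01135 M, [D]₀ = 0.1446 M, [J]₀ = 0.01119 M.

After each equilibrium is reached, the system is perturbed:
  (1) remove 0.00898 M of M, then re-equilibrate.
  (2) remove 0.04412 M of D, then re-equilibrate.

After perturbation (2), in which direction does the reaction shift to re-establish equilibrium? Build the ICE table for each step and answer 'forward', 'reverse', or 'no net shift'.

Direction: forward

Q₀ = 5569 vs Keq = 53.55 ⇒ Q>K, reverse
Step 1:
                   E          M          D          J
  I          0.01806    0.01135     0.1446    0.01119
  C          0.01641    0.01641   -0.01641  -0.008206
  E          0.03447    0.02776     0.1282   0.002984
  solve Keq expr → x = -0.008206; check Q = 53.55
Then remove 0.00898 M of M.
Step 2:
                   E          M          D          J
  I          0.03447    0.01878     0.1282   0.002984
  C         0.002064   0.002064  -0.002064  -0.001032
  E          0.03654    0.02085     0.1261   0.001952
  solve Keq expr → x = -0.001032; check Q = 53.55
Then remove 0.04412 M of D.
Step 3:
                   E          M          D          J
  I          0.03654    0.02085      0.082   0.001952
  C        -0.002239  -0.002239   0.002239    0.00112
  E           0.0343    0.01861    0.08424   0.003072
  solve Keq expr → x = 0.00112; check Q = 53.55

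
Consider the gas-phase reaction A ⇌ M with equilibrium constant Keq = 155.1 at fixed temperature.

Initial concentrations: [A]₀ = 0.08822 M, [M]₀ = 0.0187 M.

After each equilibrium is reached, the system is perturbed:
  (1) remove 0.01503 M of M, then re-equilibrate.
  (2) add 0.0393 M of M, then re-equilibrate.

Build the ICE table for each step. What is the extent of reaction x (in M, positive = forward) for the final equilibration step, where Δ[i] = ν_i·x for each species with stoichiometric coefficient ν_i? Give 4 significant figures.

Q₀ = 0.212 vs Keq = 155.1 ⇒ Q<K, forward
Step 1:
                   A          M
  init       0.08822     0.0187
  Δ         -0.08754    0.08754
  eq      6.8495e-04     0.1062
  solve Keq expr → x = 0.08754; check Q = 155.1
Then remove 0.01503 M of M.
Step 2:
                   A          M
  init    6.8495e-04    0.09121
  Δ       -9.6284e-05 9.6284e-05
  eq      5.8866e-04     0.0913
  solve Keq expr → x = 9.6284e-05; check Q = 155.1
Then add 0.0393 M of M.
Step 3:
                   A          M
  init    5.8866e-04     0.1306
  Δ       2.5176e-04 -2.5176e-04
  eq      8.4042e-04     0.1303
  solve Keq expr → x = -2.5176e-04; check Q = 155.1

x = -2.5176e-04 M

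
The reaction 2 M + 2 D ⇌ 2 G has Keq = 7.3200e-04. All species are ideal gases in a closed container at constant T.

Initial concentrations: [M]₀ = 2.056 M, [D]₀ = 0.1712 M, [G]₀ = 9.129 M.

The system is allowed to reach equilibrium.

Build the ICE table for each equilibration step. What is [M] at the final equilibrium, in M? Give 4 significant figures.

[M]_eq = 9.313 M

Q₀ = 672.7 vs Keq = 7.3200e-04 ⇒ Q>K, reverse
Step 1:
                  M         D         G
  I           2.056    0.1712     9.129
  C           7.257     7.257    -7.257
  E           9.313     7.428     1.872
  solve Keq expr → x = -3.629; check Q = 7.3200e-04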